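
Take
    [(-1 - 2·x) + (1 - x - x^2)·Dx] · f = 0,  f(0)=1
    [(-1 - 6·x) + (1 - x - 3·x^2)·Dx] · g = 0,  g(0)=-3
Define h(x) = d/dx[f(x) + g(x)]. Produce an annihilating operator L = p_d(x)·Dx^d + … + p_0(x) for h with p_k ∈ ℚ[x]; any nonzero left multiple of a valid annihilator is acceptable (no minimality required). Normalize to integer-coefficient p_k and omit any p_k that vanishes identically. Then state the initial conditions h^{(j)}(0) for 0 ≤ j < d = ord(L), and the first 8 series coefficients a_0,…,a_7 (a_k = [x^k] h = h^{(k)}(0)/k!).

L = (-6 - 168·x - 180·x^2 - 600·x^3 - 930·x^4 - 792·x^5 + 324·x^6) + (6 + 42·x + 48·x^2 + 72·x^3 - 138·x^4 - 894·x^5 - 360·x^6 + 216·x^7)·Dx + (-1 + 2·x - 9·x^2 + 82·x^4 - 6·x^5 - 143·x^6 - 24·x^7 + 27·x^8)·Dx^2  (order 2).
h: a_k = -2, -20, -54, -208, -560, -1668, -4410, -11920, …
ICs: h(0) = -2, h′(0) = -20.

f: a_k = 1, 1, 2, 3, 5, 8, 13, 21, …
g: a_k = -3, -3, -12, -21, -57, -120, -291, -651, …
f+g: L₀ = lclm(L_f,L_g), ord ≤ 1+1.
Derive L from L₀ (diff closure).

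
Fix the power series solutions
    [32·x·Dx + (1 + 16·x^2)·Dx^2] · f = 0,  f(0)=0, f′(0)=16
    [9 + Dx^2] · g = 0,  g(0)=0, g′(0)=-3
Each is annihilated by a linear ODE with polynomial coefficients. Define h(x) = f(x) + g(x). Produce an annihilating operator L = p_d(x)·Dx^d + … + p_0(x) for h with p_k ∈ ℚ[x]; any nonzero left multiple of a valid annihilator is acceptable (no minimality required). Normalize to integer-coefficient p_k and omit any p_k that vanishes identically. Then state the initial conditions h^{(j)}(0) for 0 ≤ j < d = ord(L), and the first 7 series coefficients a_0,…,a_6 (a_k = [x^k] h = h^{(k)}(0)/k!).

L = (-52704·x + 967680·x^3 + 663552·x^5)·Dx + (-207 + 13104·x^2 + 283392·x^4 + 331776·x^6)·Dx^2 + (-5856·x + 107520·x^3 + 73728·x^5)·Dx^3 + (-23 + 1456·x^2 + 31488·x^4 + 36864·x^6)·Dx^4  (order 4).
h: a_k = 0, 13, 0, -485/6, 0, 32687/40, 0, …
ICs: h(0) = 0, h′(0) = 13, h′′(0) = 0, h′′′(0) = -485.

f: a_k = 0, 16, 0, -256/3, 0, 4096/5, 0, …
g: a_k = 0, -3, 0, 9/2, 0, -81/40, 0, …
f+g: L₀ = lclm(L_f,L_g), ord ≤ 2+2.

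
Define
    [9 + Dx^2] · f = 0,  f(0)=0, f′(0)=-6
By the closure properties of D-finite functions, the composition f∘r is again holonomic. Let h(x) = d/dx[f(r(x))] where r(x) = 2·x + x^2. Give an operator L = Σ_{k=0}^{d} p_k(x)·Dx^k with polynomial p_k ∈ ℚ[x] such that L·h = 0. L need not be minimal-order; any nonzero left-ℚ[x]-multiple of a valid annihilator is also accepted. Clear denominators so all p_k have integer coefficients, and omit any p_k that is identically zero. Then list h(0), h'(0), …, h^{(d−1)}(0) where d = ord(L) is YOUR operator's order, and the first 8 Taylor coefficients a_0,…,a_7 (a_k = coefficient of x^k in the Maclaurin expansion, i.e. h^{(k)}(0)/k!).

L = (39 + 144·x + 216·x^2 + 144·x^3 + 36·x^4) + (-3 - 3·x)·Dx + (1 + 2·x + x^2)·Dx^2  (order 2).
h: a_k = -12, -12, 216, 432, -378, -1890, -7452/5, 9072/5, …
ICs: h(0) = -12, h′(0) = -12.

f: a_k = 0, -6, 0, 9, 0, -81/20, 0, 243/280, …
f∘r: x↦r, Dx↦Dx/r' in L_f ⇒ L₀.
h₀' ⇒ L via d/dx closure of L₀.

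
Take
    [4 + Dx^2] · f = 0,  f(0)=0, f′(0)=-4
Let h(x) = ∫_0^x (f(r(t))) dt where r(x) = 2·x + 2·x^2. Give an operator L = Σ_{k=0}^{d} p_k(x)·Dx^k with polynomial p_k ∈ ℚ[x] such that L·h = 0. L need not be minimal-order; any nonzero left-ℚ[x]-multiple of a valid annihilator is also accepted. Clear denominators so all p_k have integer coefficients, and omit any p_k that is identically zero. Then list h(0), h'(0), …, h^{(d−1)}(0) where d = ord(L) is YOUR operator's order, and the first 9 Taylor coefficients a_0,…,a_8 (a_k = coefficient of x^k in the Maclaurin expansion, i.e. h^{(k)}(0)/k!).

f: a_k = 0, -4, 0, 8/3, 0, -8/15, 0, 16/315, 0, …
h₀=f(r): pull back L_f along r ⇒ L₀.
h=∫₀ˣh₀: take L = L₀·Dx.
L = (16 + 96·x + 192·x^2 + 128·x^3)·Dx - 2·Dx^2 + (1 + 2·x)·Dx^3  (order 3).
h: a_k = 0, 0, -4, -8/3, 16/3, 64/5, 352/45, -64/7, -6464/315, …
ICs: h(0) = 0, h′(0) = 0, h′′(0) = -8.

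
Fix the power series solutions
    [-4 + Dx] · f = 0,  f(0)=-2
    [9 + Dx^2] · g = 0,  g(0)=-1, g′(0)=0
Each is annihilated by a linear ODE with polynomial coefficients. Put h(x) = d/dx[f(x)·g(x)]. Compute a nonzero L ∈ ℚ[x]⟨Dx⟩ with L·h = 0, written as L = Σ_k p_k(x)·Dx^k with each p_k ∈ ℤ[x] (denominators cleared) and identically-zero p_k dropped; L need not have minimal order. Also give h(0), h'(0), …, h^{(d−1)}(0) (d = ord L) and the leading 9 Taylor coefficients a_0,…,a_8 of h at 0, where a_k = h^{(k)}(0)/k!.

L = 25 - 8·Dx + Dx^2  (order 2).
h: a_k = 8, 14, -44, -527/3, -779/3, -11753/60, -4031/90, 164833/2520, 430441/5040, …
ICs: h(0) = 8, h′(0) = 14.

f: a_k = -2, -8, -16, -64/3, -64/3, -256/15, -512/45, -2048/315, -1024/315, …
g: a_k = -1, 0, 9/2, 0, -27/8, 0, 81/80, 0, -729/4480, …
Sym-product of L_f,L_g gives L₀ (≤ ord 2).
h₀' ⇒ L via d/dx closure of L₀.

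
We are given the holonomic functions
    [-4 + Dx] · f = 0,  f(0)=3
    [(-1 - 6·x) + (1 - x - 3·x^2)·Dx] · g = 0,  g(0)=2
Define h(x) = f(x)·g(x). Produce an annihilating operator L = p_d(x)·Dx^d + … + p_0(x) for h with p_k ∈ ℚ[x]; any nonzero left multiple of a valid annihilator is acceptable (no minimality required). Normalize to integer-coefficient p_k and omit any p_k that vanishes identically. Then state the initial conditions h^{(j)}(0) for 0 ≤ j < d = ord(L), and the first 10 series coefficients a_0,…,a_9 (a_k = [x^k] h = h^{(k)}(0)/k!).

f: a_k = 3, 12, 24, 32, 32, 128/5, 256/15, 1024/105, 512/105, 2048/945, …
g: a_k = 2, 2, 8, 14, 38, 80, 194, 434, 1016, 2318, …
L₀ := L_f ⊗_s L_g (sym. prod.), ord ≤ 1.
L = (5 + 2·x - 12·x^2) + (-1 + x + 3·x^2)·Dx  (order 1).
h: a_k = 6, 30, 96, 250, 602, 7016/5, 9730/3, 784606/105, 361456/21, 37453978/945, …
ICs: h(0) = 6.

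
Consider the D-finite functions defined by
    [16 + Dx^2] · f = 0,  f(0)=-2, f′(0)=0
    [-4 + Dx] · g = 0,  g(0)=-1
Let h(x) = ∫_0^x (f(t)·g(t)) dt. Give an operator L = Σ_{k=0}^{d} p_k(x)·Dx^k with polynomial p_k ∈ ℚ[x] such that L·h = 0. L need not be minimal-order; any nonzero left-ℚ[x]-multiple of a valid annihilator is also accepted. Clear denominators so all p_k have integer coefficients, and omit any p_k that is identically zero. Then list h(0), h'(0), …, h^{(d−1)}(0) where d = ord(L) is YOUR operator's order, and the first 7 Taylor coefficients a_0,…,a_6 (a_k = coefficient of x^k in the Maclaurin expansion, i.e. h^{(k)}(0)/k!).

f: a_k = -2, 0, 16, 0, -64/3, 0, 512/45, …
g: a_k = -1, -4, -8, -32/3, -32/3, -128/15, -256/45, …
h₀=f·g: eliminate ⇒ L₀, order ≤ 2·1.
Integrate: L := L₀·Dx.
L = 32·Dx - 8·Dx^2 + Dx^3  (order 3).
h: a_k = 0, 2, 4, 0, -32/3, -256/15, -512/45, …
ICs: h(0) = 0, h′(0) = 2, h′′(0) = 8.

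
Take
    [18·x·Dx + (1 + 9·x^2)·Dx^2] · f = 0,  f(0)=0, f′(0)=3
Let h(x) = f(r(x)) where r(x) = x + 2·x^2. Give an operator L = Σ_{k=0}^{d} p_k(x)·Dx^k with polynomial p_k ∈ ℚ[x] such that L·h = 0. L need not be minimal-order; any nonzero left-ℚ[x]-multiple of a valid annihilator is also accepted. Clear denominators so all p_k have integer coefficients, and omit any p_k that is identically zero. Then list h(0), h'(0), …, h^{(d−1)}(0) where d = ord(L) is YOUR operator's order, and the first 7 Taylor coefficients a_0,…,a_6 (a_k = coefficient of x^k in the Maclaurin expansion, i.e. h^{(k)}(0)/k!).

f: a_k = 0, 3, 0, -9, 0, 243/5, 0, …
h₀=f(r): pull back L_f along r ⇒ L₀.
L = (-4 + 18·x + 144·x^2 + 432·x^3 + 432·x^4)·Dx + (1 + 4·x + 9·x^2 + 72·x^3 + 180·x^4 + 144·x^5)·Dx^2  (order 2).
h: a_k = 0, 3, 6, -9, -54, -297/5, 414, …
ICs: h(0) = 0, h′(0) = 3.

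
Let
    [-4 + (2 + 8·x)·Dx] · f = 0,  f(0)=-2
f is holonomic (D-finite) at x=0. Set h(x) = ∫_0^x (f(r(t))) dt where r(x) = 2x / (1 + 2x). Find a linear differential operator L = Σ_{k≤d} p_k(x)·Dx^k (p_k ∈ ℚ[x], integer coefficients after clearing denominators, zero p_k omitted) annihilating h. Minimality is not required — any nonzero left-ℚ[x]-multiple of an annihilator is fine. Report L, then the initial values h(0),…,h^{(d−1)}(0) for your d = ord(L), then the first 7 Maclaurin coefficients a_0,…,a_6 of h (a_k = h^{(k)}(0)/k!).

f: a_k = -2, -4, 4, -8, 20, -56, 168, …
Change of var in L_f (x↦r) gives L₀.
h=∫h₀ ⇒ L = L₀·Dx.
L = -4·Dx + (1 + 12·x + 20·x^2)·Dx^2  (order 2).
h: a_k = 0, -2, -4, 32/3, -40, 192, -1088, …
ICs: h(0) = 0, h′(0) = -2.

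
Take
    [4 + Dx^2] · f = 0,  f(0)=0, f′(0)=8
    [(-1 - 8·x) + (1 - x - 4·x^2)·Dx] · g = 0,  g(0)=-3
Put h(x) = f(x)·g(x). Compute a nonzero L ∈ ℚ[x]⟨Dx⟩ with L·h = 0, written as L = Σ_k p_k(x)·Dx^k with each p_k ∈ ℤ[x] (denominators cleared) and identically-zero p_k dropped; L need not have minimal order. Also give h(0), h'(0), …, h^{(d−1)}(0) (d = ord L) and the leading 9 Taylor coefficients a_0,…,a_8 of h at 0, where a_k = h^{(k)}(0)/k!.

f: a_k = 0, 8, 0, -16/3, 0, 16/15, 0, -32/315, 0, …
g: a_k = -3, -3, -15, -27, -87, -195, -543, -1323, -3495, …
L₀ := L_f ⊗_s L_g (sym. prod.), ord ≤ 2.
L = (4 + 4·x + 16·x^2) + (2 + 16·x)·Dx + (-1 + x + 4·x^2)·Dx^2  (order 2).
h: a_k = 0, -24, -24, -104, -200, -3096/5, -7096/5, -409048/105, -1005112/105, …
ICs: h(0) = 0, h′(0) = -24.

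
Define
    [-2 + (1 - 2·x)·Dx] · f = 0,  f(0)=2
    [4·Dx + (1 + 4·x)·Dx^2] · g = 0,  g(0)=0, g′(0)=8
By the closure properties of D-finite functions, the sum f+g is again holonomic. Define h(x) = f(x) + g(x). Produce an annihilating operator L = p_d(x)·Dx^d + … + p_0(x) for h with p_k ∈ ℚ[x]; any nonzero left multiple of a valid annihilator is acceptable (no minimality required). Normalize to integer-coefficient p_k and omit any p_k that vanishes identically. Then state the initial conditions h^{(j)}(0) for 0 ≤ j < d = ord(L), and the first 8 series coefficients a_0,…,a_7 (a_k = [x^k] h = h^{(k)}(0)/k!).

L = (28 + 16·x)·Dx + (-1 + 40·x + 32·x^2)·Dx^2 + (-1 - 3·x + 6·x^2 + 8·x^3)·Dx^3  (order 3).
h: a_k = 2, 12, -8, 176/3, -96, 2368/5, -3712/3, 34560/7, …
ICs: h(0) = 2, h′(0) = 12, h′′(0) = -16.

f: a_k = 2, 4, 8, 16, 32, 64, 128, 256, …
g: a_k = 0, 8, -16, 128/3, -128, 2048/5, -4096/3, 32768/7, …
Sum ⇒ L₀ = lclm(L_f,L_g) in ℚ(x)⟨Dx⟩.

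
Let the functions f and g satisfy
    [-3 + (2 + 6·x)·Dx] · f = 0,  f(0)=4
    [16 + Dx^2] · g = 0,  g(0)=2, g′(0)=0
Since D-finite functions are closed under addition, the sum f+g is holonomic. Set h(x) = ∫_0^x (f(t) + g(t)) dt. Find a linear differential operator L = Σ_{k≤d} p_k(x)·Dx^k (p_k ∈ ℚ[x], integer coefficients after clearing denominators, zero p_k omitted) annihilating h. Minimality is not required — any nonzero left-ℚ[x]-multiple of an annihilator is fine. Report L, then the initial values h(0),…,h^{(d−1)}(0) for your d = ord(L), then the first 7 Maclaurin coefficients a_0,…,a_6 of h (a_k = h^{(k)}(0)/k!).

L = (-4368 - 18432·x - 27648·x^2)·Dx + (1760 + 17568·x + 55296·x^2 + 55296·x^3)·Dx^2 + (-273 - 1152·x - 1728·x^2)·Dx^3 + (110 + 1098·x + 3456·x^2 + 3456·x^3)·Dx^4  (order 4).
h: a_k = 0, 6, 3, -41/6, 27/16, 833/480, 567/128, …
ICs: h(0) = 0, h′(0) = 6, h′′(0) = 6, h′′′(0) = -41.

f: a_k = 4, 6, -9/2, 27/4, -405/32, 1701/64, -15309/256, …
g: a_k = 2, 0, -16, 0, 64/3, 0, -512/45, …
L₀ := lclm(L_f,L_g); ord L₀ ≤ 1+2.
∫: right-multiply L₀ by Dx.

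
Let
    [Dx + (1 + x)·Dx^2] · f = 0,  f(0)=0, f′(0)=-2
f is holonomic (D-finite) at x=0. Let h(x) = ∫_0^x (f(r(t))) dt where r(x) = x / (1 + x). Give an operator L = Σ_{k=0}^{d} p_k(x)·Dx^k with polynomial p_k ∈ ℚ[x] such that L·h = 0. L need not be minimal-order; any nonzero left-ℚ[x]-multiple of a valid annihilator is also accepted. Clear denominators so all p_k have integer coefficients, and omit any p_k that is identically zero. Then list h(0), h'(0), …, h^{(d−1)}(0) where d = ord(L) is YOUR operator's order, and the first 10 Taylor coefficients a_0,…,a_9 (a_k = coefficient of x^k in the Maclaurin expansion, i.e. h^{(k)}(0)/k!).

L = (3 + 4·x)·Dx^2 + (1 + 3·x + 2·x^2)·Dx^3  (order 3).
h: a_k = 0, 0, -1, 1, -7/6, 3/2, -31/15, 3, -127/28, 85/12, …
ICs: h(0) = 0, h′(0) = 0, h′′(0) = -2.

f: a_k = 0, -2, 1, -2/3, 1/2, -2/5, 1/3, -2/7, 1/4, -2/9, …
L₀ from L_f via x↦r, Dx↦r'^{-1}Dx.
h=∫h₀ ⇒ L = L₀·Dx.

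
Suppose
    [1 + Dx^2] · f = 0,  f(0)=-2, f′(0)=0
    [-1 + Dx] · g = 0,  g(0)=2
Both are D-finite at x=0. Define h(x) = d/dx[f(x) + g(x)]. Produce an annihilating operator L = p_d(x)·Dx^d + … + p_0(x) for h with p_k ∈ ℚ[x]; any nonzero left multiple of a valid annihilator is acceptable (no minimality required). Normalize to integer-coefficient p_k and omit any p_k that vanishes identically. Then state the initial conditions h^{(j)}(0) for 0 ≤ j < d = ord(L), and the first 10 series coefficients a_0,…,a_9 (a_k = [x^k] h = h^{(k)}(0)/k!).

L = 1 - Dx + Dx^2 - Dx^3  (order 3).
h: a_k = 2, 4, 1, 0, 1/12, 1/30, 1/360, 0, 1/20160, 1/90720, …
ICs: h(0) = 2, h′(0) = 4, h′′(0) = 2.

f: a_k = -2, 0, 1, 0, -1/12, 0, 1/360, 0, -1/20160, 0, …
g: a_k = 2, 2, 1, 1/3, 1/12, 1/60, 1/360, 1/2520, 1/20160, 1/181440, …
Weyl lclm of L_f,L_g ⇒ L₀ (ord ≤ 3).
h₀' ⇒ L via d/dx closure of L₀.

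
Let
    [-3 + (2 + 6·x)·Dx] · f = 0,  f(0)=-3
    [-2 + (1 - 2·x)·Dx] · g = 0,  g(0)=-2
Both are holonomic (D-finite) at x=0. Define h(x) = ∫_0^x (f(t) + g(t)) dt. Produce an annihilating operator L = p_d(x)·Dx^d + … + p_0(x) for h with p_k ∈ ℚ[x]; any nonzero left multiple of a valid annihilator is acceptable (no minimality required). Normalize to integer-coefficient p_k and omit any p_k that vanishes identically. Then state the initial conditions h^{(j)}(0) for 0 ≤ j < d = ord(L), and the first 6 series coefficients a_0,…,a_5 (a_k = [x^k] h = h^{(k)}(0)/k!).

f: a_k = -3, -9/2, 27/8, -81/16, 1215/128, -5103/256, …
g: a_k = -2, -4, -8, -16, -32, -64, …
Weyl lclm of L_f,L_g ⇒ L₀ (ord ≤ 2).
Integrate: L := L₀·Dx.
L = (66 + 108·x)·Dx + (-41 - 156·x - 324·x^2)·Dx^2 + (2 + 38·x + 24·x^2 - 216·x^3)·Dx^3  (order 3).
h: a_k = 0, -5, -17/4, -37/24, -337/64, -2881/640, …
ICs: h(0) = 0, h′(0) = -5, h′′(0) = -17/2.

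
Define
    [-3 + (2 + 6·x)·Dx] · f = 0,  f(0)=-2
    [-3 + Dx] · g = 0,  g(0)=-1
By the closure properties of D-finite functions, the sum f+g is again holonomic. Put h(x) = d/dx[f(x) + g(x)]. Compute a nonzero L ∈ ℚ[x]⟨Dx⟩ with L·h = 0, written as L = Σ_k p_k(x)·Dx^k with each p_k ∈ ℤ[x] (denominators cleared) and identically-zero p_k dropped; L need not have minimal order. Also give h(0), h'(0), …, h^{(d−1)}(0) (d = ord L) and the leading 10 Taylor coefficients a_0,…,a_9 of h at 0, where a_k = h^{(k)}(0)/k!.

L = (-15 - 18·x) + (-1 - 24·x - 36·x^2)·Dx + (2 + 10·x + 12·x^2)·Dx^2  (order 2).
h: a_k = -6, -9/2, -189/8, 189/16, -9801/128, 221859/1280, -2541537/5120, 98420103/71680, -4433663547/1146880, 25120547577/2293760, …
ICs: h(0) = -6, h′(0) = -9/2.

f: a_k = -2, -3, 9/4, -27/8, 405/64, -1701/128, 15309/512, -72171/1024, 2814669/16384, -14073345/32768, …
g: a_k = -1, -3, -9/2, -9/2, -27/8, -81/40, -81/80, -243/560, -729/4480, -243/4480, …
Sum ⇒ L₀ = lclm(L_f,L_g) in ℚ(x)⟨Dx⟩.
h₀' ⇒ L via d/dx closure of L₀.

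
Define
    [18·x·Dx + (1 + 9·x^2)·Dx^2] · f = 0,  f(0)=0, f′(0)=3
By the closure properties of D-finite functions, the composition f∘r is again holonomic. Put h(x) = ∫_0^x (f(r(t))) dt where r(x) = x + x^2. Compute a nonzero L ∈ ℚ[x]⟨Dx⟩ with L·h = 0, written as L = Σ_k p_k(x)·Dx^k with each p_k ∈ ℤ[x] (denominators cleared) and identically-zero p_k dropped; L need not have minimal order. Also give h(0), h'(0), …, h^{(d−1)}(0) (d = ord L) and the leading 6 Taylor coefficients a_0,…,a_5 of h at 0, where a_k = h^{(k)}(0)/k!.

L = (-2 + 18·x + 72·x^2 + 108·x^3 + 54·x^4)·Dx^2 + (1 + 2·x + 9·x^2 + 36·x^3 + 45·x^4 + 18·x^5)·Dx^3  (order 3).
h: a_k = 0, 0, 3/2, 1, -9/4, -27/5, …
ICs: h(0) = 0, h′(0) = 0, h′′(0) = 3.

f: a_k = 0, 3, 0, -9, 0, 243/5, …
h₀=f(r): pull back L_f along r ⇒ L₀.
h=∫₀ˣh₀: take L = L₀·Dx.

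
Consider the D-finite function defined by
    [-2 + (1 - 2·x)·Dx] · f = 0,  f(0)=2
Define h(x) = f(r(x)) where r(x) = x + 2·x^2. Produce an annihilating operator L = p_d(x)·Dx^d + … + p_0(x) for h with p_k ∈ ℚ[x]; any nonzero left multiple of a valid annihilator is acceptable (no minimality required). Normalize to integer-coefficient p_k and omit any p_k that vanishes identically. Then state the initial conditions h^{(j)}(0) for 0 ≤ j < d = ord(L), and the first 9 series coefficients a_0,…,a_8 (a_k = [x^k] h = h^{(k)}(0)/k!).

L = (2 + 8·x) + (-1 + 2·x + 4·x^2)·Dx  (order 1).
h: a_k = 2, 4, 16, 48, 160, 512, 1664, 5376, 17408, …
ICs: h(0) = 2.

f: a_k = 2, 4, 8, 16, 32, 64, 128, 256, 512, …
L₀ from L_f via x↦r, Dx↦r'^{-1}Dx.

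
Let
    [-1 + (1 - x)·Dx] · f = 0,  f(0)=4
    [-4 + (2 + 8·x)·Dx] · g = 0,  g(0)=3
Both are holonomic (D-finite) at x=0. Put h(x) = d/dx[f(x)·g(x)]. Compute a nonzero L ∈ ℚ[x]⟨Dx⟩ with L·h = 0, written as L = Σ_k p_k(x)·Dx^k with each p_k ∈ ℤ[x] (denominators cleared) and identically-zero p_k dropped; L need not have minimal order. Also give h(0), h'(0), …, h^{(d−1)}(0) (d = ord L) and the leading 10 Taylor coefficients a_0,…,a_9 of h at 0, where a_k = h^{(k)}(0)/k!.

f: a_k = 4, 4, 4, 4, 4, 4, 4, 4, 4, 4, …
g: a_k = 3, 6, -6, 12, -30, 84, -252, 792, -2574, 8580, …
f·g: L₀ = L_f ⊗_s L_g, ord ≤ 1·1.
Differentiate: ansatz ord ≤ ord L₀ ⇒ L.
L = (2 + 36·x + 12·x^2) + (-3 - 11·x + 6·x^2 + 8·x^3)·Dx  (order 1).
h: a_k = 36, 24, 180, -240, 1380, -4392, 17052, -62880, 238140, -902280, …
ICs: h(0) = 36.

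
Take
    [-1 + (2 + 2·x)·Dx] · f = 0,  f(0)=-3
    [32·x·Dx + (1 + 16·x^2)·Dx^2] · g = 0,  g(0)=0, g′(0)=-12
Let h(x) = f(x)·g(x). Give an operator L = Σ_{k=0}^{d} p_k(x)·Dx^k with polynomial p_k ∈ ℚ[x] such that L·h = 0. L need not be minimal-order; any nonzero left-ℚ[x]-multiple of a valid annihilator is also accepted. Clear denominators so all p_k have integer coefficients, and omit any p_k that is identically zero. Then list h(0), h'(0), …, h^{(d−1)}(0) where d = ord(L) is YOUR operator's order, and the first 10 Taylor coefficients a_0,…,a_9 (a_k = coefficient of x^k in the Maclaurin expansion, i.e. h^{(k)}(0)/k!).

f: a_k = -3, -3/2, 3/8, -3/16, 15/128, -21/256, 63/1024, -99/2048, 1287/32768, -2145/65536, …
g: a_k = 0, -12, 0, 64, 0, -3072/5, 0, 49152/7, 0, -262144/3, …
Product ⇒ symmetric product L₀, ord ≤ 2.
L = (3 - 64·x - 16·x^2) + (-4 + 124·x + 192·x^2 + 64·x^3)·Dx + (4 + 8·x + 68·x^2 + 128·x^3 + 64·x^4)·Dx^2  (order 2).
h: a_k = 0, 36, 18, -393/2, -375/4, 298527/160, 291387/320, -190747479/8960, -186762981/17920, 15179450477/57344, …
ICs: h(0) = 0, h′(0) = 36.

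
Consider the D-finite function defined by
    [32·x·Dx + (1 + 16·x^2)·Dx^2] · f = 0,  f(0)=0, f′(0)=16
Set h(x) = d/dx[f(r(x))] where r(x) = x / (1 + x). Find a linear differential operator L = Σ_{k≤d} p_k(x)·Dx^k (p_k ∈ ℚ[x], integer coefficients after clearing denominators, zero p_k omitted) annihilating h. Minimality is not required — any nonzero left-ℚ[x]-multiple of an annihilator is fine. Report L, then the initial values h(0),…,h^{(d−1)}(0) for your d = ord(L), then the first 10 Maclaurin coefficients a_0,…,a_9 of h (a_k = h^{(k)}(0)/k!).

f: a_k = 0, 16, 0, -256/3, 0, 4096/5, 0, -65536/7, 0, 1048576/9, …
L₀ from L_f via x↦r, Dx↦r'^{-1}Dx.
h=h₀': d/dx-closure on L₀ ⇒ L.
L = (2 + 34·x) + (1 + 2·x + 17·x^2)·Dx  (order 1).
h: a_k = 16, -32, -208, 960, 1616, -19552, 11632, 309120, -815984, -3623072, …
ICs: h(0) = 16.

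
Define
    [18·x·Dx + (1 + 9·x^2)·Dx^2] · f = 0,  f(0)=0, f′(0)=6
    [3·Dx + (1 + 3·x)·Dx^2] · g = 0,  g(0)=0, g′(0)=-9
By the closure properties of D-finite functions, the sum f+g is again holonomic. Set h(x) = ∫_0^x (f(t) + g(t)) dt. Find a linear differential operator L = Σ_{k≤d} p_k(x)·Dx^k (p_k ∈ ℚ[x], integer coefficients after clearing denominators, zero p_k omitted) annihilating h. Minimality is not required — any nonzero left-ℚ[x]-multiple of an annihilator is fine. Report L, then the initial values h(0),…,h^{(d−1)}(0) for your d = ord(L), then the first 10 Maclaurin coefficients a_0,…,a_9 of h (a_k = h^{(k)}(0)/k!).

f: a_k = 0, 6, 0, -18, 0, 486/5, 0, -4374/7, 0, 4374, …
g: a_k = 0, -9, 27/2, -27, 243/4, -729/5, 729/2, -6561/7, 19683/8, -6561, …
Weyl lclm of L_f,L_g ⇒ L₀ (ord ≤ 4).
h=∫₀ˣh₀: take L = L₀·Dx.
L = (-18 - 162·x + 486·x^2 + 486·x^3)·Dx^2 + (-12 - 36·x + 972·x^3 + 972·x^4)·Dx^3 + (-1 + 3·x + 18·x^2 + 54·x^3 + 243·x^4 + 243·x^5)·Dx^4  (order 4).
h: a_k = 0, 0, -3/2, 9/2, -45/4, 243/20, -81/10, 729/14, -10935/56, 2187/8, …
ICs: h(0) = 0, h′(0) = 0, h′′(0) = -3, h′′′(0) = 27.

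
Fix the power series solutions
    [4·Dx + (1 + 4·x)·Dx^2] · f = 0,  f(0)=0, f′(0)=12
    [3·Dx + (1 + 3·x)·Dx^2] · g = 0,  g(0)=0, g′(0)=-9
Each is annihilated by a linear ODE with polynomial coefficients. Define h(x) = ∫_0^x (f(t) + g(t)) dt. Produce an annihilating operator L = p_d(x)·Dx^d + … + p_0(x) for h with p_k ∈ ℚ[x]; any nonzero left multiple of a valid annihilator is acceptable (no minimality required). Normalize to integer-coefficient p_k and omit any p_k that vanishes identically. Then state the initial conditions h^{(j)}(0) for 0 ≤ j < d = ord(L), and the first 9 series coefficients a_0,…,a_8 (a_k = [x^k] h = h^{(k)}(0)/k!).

L = 24·Dx^2 + (14 + 48·x)·Dx^3 + (1 + 7·x + 12·x^2)·Dx^4  (order 4).
h: a_k = 0, 0, 3/2, -7/2, 37/4, -105/4, 781/10, -481/2, 42591/56, …
ICs: h(0) = 0, h′(0) = 0, h′′(0) = 3, h′′′(0) = -21.

f: a_k = 0, 12, -24, 64, -192, 3072/5, -2048, 49152/7, -24576, …
g: a_k = 0, -9, 27/2, -27, 243/4, -729/5, 729/2, -6561/7, 19683/8, …
Weyl lclm of L_f,L_g ⇒ L₀ (ord ≤ 4).
Integrate: L := L₀·Dx.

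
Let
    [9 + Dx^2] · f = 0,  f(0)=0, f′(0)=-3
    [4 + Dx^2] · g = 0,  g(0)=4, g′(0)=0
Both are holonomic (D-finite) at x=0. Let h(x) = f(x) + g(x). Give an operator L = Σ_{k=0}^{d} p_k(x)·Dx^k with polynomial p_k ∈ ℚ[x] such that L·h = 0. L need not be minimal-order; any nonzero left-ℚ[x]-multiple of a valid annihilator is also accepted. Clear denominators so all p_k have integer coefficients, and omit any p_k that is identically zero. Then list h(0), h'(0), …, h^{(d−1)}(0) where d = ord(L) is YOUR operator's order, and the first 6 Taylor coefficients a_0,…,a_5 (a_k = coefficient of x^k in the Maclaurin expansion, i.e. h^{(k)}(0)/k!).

f: a_k = 0, -3, 0, 9/2, 0, -81/40, …
g: a_k = 4, 0, -8, 0, 8/3, 0, …
h₀=f+g: left-lcm gives L₀, ord ≤ 4.
L = 36 + 13·Dx^2 + Dx^4  (order 4).
h: a_k = 4, -3, -8, 9/2, 8/3, -81/40, …
ICs: h(0) = 4, h′(0) = -3, h′′(0) = -16, h′′′(0) = 27.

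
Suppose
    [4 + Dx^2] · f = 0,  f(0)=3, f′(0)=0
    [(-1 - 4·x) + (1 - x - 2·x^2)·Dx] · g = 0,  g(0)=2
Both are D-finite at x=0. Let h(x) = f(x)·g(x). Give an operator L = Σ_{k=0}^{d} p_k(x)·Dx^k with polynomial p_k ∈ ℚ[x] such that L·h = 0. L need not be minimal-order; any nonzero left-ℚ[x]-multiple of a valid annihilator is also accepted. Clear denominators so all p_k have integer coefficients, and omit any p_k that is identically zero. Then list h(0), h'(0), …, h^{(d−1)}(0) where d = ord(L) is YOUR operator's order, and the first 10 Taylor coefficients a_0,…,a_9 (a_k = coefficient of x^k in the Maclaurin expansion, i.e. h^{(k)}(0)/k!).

f: a_k = 3, 0, -6, 0, 2, 0, -4/15, 0, 2/105, 0, …
g: a_k = 2, 2, 6, 10, 22, 42, 86, 170, 342, 682, …
Product ⇒ symmetric product L₀, ord ≤ 2.
L = (4·x + 8·x^2) + (2 + 8·x)·Dx + (-1 + x + 2·x^2)·Dx^2  (order 2).
h: a_k = 6, 6, 6, 18, 34, 70, 2062/15, 4162/15, 58006/105, 38758/35, …
ICs: h(0) = 6, h′(0) = 6.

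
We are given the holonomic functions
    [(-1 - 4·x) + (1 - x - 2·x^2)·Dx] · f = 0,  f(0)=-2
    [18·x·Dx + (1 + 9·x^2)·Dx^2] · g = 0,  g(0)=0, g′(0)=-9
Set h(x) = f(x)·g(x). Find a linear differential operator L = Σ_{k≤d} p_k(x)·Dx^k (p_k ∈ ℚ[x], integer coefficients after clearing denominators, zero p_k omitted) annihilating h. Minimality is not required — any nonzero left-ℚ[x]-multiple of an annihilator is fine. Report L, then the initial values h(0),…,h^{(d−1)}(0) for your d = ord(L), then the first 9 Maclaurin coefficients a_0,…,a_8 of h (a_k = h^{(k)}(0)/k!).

f: a_k = -2, -2, -6, -10, -22, -42, -86, -170, -342, …
g: a_k = 0, -9, 0, 27, 0, -729/5, 0, 6561/7, 0, …
Product ⇒ symmetric product L₀, ord ≤ 2.
L = (4 + 18·x + 108·x^2) + (2 - 10·x + 36·x^2 + 108·x^3)·Dx + (-1 + x - 7·x^2 + 9·x^3 + 18·x^4)·Dx^2  (order 2).
h: a_k = 0, 18, 18, 0, 36, 1638/5, 1998/5, -28692/35, -144/7, …
ICs: h(0) = 0, h′(0) = 18.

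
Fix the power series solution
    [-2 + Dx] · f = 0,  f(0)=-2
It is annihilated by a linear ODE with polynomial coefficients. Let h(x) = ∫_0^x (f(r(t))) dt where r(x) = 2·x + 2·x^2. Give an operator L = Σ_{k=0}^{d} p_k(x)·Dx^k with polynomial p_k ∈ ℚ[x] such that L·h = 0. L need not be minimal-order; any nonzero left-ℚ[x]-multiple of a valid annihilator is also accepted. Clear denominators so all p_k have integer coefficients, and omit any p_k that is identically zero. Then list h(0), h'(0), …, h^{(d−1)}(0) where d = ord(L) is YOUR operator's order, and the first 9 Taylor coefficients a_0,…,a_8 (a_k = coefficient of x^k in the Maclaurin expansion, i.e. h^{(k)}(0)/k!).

f: a_k = -2, -4, -4, -8/3, -4/3, -8/15, -8/45, -16/315, -4/315, …
L₀ from L_f via x↦r, Dx↦r'^{-1}Dx.
h=∫₀ˣh₀: take L = L₀·Dx.
L = (-4 - 8·x)·Dx + Dx^2  (order 2).
h: a_k = 0, -2, -4, -8, -40/3, -304/15, -416/15, -11072/315, -13024/315, …
ICs: h(0) = 0, h′(0) = -2.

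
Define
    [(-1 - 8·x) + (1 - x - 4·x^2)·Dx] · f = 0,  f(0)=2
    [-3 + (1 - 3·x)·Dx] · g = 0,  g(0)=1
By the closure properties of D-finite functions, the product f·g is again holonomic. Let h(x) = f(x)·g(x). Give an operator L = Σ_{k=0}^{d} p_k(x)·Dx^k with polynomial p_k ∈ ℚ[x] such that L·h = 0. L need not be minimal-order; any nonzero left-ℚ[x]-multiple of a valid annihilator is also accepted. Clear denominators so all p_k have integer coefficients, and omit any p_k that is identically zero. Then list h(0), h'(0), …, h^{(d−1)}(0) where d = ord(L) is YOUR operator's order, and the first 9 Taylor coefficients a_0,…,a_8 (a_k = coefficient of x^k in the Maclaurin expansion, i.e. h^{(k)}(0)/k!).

f: a_k = 2, 2, 10, 18, 58, 130, 362, 882, 2330, …
g: a_k = 1, 3, 9, 27, 81, 243, 729, 2187, 6561, …
Sym-product of L_f,L_g gives L₀ (≤ ord 1).
L = (-4 - 2·x + 36·x^2) + (1 - 4·x - x^2 + 12·x^3)·Dx  (order 1).
h: a_k = 2, 8, 34, 120, 418, 1384, 4514, 14424, 45602, …
ICs: h(0) = 2.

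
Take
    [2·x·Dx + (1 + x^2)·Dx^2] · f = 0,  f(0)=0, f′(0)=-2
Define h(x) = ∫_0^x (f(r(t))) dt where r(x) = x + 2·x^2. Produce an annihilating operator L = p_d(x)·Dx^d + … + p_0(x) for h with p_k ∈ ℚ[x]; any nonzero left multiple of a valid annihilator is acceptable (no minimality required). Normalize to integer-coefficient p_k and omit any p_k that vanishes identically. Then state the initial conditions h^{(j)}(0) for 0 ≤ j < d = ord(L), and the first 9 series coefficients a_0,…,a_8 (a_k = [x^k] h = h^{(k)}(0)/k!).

L = (-4 + 2·x + 16·x^2 + 48·x^3 + 48·x^4)·Dx^2 + (1 + 4·x + x^2 + 8·x^3 + 20·x^4 + 16·x^5)·Dx^3  (order 3).
h: a_k = 0, 0, -1, -4/3, 1/6, 4/5, 19/15, 4/21, -55/28, …
ICs: h(0) = 0, h′(0) = 0, h′′(0) = -2.

f: a_k = 0, -2, 0, 2/3, 0, -2/5, 0, 2/7, 0, …
L₀ from L_f via x↦r, Dx↦r'^{-1}Dx.
h=∫h₀ ⇒ L = L₀·Dx.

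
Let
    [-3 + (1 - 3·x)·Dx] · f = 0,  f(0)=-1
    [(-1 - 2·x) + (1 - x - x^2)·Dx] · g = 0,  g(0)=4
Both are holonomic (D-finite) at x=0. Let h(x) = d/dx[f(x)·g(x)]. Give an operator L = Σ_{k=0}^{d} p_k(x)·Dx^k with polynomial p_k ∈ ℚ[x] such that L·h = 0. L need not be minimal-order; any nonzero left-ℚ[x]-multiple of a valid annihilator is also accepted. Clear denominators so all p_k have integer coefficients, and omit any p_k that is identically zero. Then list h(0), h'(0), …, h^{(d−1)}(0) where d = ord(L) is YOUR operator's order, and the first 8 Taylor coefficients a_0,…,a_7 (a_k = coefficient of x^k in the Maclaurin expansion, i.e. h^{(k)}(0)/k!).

L = (28 - 66·x - 48·x^2 + 96·x^3 + 108·x^4) + (-4 + 20·x - 15·x^2 - 40·x^3 + 30·x^4 + 27·x^5)·Dx  (order 1).
h: a_k = -16, -112, -540, -2240, -8560, -31128, -109536, -376640, …
ICs: h(0) = -16.

f: a_k = -1, -3, -9, -27, -81, -243, -729, -2187, …
g: a_k = 4, 4, 8, 12, 20, 32, 52, 84, …
f·g: L₀ = L_f ⊗_s L_g, ord ≤ 1·1.
Differentiate: ansatz ord ≤ ord L₀ ⇒ L.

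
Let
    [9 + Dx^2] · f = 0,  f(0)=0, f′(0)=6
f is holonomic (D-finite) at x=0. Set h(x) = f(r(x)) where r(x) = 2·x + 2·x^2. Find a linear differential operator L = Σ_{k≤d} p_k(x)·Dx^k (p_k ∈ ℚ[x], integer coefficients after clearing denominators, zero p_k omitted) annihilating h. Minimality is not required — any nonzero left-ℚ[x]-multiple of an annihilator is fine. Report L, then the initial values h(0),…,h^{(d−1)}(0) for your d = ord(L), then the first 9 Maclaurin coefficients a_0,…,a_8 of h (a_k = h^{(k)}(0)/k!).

L = (36 + 216·x + 432·x^2 + 288·x^3) - 2·Dx + (1 + 2·x)·Dx^2  (order 2).
h: a_k = 0, 12, 12, -72, -216, -432/5, 576, 41472/35, 2592/5, …
ICs: h(0) = 0, h′(0) = 12.

f: a_k = 0, 6, 0, -9, 0, 81/20, 0, -243/280, 0, …
Substitute x→r, Dx→(1/r')Dx; clear ⇒ L₀.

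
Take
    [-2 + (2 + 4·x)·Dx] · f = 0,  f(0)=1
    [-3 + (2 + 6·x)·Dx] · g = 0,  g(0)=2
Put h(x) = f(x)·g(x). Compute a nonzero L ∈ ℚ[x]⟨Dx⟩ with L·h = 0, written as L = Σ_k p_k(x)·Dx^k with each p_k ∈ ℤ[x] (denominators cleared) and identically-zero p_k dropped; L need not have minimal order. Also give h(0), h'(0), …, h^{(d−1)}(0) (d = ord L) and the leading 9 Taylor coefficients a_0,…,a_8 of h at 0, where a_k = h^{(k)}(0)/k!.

f: a_k = 1, 1, -1/2, 1/2, -5/8, 7/8, -21/16, 33/16, -429/128, …
g: a_k = 2, 3, -9/4, 27/8, -405/64, 1701/128, -15309/512, 72171/1024, -2814669/16384, …
h₀=f·g: eliminate ⇒ L₀, order ≤ 1·1.
L = (-5 - 12·x) + (2 + 10·x + 12·x^2)·Dx  (order 1).
h: a_k = 2, 5, -1/4, 5/8, -101/64, 515/128, -5301/512, 27525/1024, -1153005/16384, …
ICs: h(0) = 2.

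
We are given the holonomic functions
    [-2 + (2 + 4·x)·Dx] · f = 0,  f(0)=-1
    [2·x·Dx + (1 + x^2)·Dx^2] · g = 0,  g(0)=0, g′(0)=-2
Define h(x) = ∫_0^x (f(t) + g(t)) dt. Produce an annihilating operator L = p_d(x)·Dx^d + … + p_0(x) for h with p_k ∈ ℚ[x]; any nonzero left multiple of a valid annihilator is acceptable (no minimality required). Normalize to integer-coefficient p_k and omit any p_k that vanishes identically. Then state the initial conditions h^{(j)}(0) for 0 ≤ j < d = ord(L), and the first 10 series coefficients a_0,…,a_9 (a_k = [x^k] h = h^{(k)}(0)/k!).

f: a_k = -1, -1, 1/2, -1/2, 5/8, -7/8, 21/16, -33/16, 429/128, -715/128, …
g: a_k = 0, -2, 0, 2/3, 0, -2/5, 0, 2/7, 0, -2/9, …
h₀=f+g: left-lcm gives L₀, ord ≤ 3.
∫: right-multiply L₀ by Dx.
L = (-2 - 10·x + 6·x^2 + 6·x^3)·Dx^2 + (-5 - 8·x - 8·x^2 + 24·x^3 + 21·x^4)·Dx^3 + (-1 + 6·x^2 + 6·x^3 + 7·x^4 + 6·x^5)·Dx^4  (order 4).
h: a_k = 0, -1, -3/2, 1/6, 1/24, 1/8, -17/80, 3/16, -199/896, 143/384, …
ICs: h(0) = 0, h′(0) = -1, h′′(0) = -3, h′′′(0) = 1.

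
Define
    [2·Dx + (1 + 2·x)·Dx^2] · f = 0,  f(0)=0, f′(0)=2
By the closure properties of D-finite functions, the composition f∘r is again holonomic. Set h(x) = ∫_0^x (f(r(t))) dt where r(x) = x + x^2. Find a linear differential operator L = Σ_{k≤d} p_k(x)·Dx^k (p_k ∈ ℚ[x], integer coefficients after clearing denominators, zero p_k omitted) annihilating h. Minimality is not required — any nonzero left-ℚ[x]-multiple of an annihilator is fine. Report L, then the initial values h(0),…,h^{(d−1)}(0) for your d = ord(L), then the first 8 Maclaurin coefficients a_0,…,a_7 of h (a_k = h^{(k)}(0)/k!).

L = (4·x + 4·x^2)·Dx^2 + (1 + 4·x + 6·x^2 + 4·x^3)·Dx^3  (order 3).
h: a_k = 0, 0, 1, 0, -1/3, 2/5, -4/15, 0, …
ICs: h(0) = 0, h′(0) = 0, h′′(0) = 2.

f: a_k = 0, 2, -2, 8/3, -4, 32/5, -32/3, 128/7, …
Substitute x→r, Dx→(1/r')Dx; clear ⇒ L₀.
∫: right-multiply L₀ by Dx.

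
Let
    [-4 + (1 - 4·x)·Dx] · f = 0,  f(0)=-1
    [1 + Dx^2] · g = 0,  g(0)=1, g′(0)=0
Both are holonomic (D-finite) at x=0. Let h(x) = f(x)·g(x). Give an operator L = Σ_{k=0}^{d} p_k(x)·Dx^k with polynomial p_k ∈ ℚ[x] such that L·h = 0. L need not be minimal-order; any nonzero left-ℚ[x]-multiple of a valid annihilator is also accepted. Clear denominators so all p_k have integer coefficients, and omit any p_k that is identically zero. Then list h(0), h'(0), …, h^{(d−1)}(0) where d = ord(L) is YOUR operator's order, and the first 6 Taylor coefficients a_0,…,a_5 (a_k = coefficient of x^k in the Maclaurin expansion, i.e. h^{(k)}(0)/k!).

f: a_k = -1, -4, -16, -64, -256, -1024, …
g: a_k = 1, 0, -1/2, 0, 1/24, 0, …
h₀=f·g: eliminate ⇒ L₀, order ≤ 1·2.
L = (-1 + 4·x) + 8·Dx + (-1 + 4·x)·Dx^2  (order 2).
h: a_k = -1, -4, -31/2, -62, -5953/24, -5953/6, …
ICs: h(0) = -1, h′(0) = -4.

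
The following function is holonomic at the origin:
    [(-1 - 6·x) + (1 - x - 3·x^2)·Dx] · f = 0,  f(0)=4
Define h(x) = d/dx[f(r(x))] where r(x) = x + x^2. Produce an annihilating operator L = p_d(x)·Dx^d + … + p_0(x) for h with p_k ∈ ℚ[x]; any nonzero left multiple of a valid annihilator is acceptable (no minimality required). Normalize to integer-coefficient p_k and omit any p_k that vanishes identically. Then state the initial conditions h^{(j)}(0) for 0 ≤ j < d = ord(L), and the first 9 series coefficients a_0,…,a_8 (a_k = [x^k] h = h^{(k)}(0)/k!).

L = (10 + 60·x + 168·x^2 + 396·x^3 + 648·x^4 + 540·x^5 + 180·x^6) + (-1 - 7·x - 6·x^2 + 44·x^3 + 135·x^4 + 180·x^5 + 126·x^6 + 36·x^7)·Dx  (order 1).
h: a_k = 4, 40, 180, 704, 2740, 10032, 35700, 124832, 429120, …
ICs: h(0) = 4.

f: a_k = 4, 4, 16, 28, 76, 160, 388, 868, 2032, …
Substitute x→r, Dx→(1/r')Dx; clear ⇒ L₀.
h₀' ⇒ L via d/dx closure of L₀.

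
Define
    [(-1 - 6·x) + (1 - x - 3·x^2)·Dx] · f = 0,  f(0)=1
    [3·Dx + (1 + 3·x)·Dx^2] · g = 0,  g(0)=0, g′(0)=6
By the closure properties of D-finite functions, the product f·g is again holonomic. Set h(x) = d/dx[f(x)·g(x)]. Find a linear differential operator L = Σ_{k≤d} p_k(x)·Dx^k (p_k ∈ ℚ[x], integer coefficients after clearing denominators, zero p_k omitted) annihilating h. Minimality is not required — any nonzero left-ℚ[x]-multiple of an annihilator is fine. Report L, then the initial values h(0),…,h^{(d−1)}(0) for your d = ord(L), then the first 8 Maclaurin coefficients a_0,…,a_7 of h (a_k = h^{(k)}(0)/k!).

L = (34 + 162·x + 324·x^2) + (1 + 29·x + 180·x^2 + 252·x^3)·Dx + (-1 - 6·x - 2·x^2 + 33·x^3 + 36·x^4)·Dx^2  (order 2).
h: a_k = 6, -6, 99, -66, 1797/2, -3384/5, 73581/10, -259698/35, …
ICs: h(0) = 6, h′(0) = -6.

f: a_k = 1, 1, 4, 7, 19, 40, 97, 217, …
g: a_k = 0, 6, -9, 18, -81/2, 486/5, -243, 4374/7, …
f·g: L₀ = L_f ⊗_s L_g, ord ≤ 1·2.
Derive L from L₀ (diff closure).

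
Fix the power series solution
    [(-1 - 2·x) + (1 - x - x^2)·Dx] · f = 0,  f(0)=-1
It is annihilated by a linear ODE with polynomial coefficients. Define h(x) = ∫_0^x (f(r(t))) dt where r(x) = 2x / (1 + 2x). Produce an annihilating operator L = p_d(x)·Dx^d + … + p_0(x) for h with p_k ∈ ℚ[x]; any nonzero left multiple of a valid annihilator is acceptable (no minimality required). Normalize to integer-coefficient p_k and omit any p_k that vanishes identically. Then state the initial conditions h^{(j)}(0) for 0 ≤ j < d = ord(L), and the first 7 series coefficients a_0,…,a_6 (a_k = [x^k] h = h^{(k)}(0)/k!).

f: a_k = -1, -1, -2, -3, -5, -8, -13, …
L₀ from L_f via x↦r, Dx↦r'^{-1}Dx.
h=∫₀ˣh₀: take L = L₀·Dx.
L = (2 + 12·x)·Dx + (-1 - 4·x + 8·x^3)·Dx^2  (order 2).
h: a_k = 0, -1, -1, -4/3, 0, -16/5, 16/3, …
ICs: h(0) = 0, h′(0) = -1.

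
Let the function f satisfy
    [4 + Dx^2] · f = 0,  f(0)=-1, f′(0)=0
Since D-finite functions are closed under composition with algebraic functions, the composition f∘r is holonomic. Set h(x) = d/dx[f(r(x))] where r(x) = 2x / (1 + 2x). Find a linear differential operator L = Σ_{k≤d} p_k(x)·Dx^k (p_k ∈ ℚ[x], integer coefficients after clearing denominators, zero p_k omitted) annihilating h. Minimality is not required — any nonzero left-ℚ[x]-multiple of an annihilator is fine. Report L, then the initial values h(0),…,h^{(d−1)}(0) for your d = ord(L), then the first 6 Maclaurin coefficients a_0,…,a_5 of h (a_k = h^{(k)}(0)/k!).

L = (40 + 96·x + 96·x^2) + (12 + 72·x + 144·x^2 + 96·x^3)·Dx + (1 + 8·x + 24·x^2 + 32·x^3 + 16·x^4)·Dx^2  (order 2).
h: a_k = 0, 16, -96, 1024/3, -2560/3, 19712/15, …
ICs: h(0) = 0, h′(0) = 16.

f: a_k = -1, 0, 2, 0, -2/3, 0, …
f∘r: x↦r, Dx↦Dx/r' in L_f ⇒ L₀.
Differentiate: ansatz ord ≤ ord L₀ ⇒ L.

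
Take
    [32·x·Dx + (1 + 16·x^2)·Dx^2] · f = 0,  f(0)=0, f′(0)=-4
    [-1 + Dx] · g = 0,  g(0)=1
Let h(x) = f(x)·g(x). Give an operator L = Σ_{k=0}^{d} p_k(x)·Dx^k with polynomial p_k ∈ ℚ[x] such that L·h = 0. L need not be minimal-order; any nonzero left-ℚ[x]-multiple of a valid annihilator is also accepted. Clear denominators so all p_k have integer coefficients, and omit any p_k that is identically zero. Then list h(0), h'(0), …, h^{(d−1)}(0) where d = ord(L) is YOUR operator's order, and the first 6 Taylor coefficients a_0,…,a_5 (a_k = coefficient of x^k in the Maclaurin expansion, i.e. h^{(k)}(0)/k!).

f: a_k = 0, -4, 0, 64/3, 0, -1024/5, …
g: a_k = 1, 1, 1/2, 1/6, 1/24, 1/120, …
h₀=f·g: eliminate ⇒ L₀, order ≤ 2·1.
L = (1 - 32·x + 16·x^2) + (-2 + 32·x - 32·x^2)·Dx + (1 + 16·x^2)·Dx^2  (order 2).
h: a_k = 0, -4, -4, 58/3, 62/3, -1943/10, …
ICs: h(0) = 0, h′(0) = -4.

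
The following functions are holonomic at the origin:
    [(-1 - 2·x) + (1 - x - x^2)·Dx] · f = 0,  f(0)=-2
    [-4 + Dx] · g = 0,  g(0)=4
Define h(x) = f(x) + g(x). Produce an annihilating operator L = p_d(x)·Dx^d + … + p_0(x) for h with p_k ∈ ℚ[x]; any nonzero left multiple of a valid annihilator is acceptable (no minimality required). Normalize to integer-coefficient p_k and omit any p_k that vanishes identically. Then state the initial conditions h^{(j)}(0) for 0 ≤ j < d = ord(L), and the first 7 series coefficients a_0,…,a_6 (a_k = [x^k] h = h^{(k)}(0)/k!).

f: a_k = -2, -2, -4, -6, -10, -16, -26, …
g: a_k = 4, 16, 32, 128/3, 128/3, 512/15, 1024/45, …
f+g: L₀ = lclm(L_f,L_g), ord ≤ 1+1.
L = (-8·x - 72·x^2 - 32·x^3) + (-12 + 38·x + 22·x^2 - 32·x^3 - 16·x^4)·Dx + (3 - 9·x - x^2 + 10·x^3 + 4·x^4)·Dx^2  (order 2).
h: a_k = 2, 14, 28, 110/3, 98/3, 272/15, -146/45, …
ICs: h(0) = 2, h′(0) = 14.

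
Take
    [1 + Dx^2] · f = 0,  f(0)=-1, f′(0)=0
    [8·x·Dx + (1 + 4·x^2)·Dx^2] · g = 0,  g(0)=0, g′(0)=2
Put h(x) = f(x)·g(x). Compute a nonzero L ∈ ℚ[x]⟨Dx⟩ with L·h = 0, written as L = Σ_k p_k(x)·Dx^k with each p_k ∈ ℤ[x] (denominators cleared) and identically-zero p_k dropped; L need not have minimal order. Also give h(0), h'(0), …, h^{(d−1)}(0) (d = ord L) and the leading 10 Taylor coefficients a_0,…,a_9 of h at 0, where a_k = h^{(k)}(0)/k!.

f: a_k = -1, 0, 1/2, 0, -1/24, 0, 1/720, 0, -1/40320, 0, …
g: a_k = 0, 2, 0, -8/3, 0, 32/5, 0, -128/7, 0, 512/9, …
Sym-product of L_f,L_g gives L₀ (≤ ord 4).
L = (85 + 944·x^2 + 416·x^4 + 256·x^6 + 256·x^8) + (144·x + 704·x^3 + 768·x^5 + 1024·x^7)·Dx + (90 + 992·x^2 + 576·x^4 + 512·x^6 + 512·x^8)·Dx^2 + (144·x + 704·x^3 + 768·x^5 + 1024·x^7)·Dx^3 + (5 + 48·x^2 + 160·x^4 + 256·x^6 + 256·x^8)·Dx^4  (order 4).
h: a_k = 0, -2, 0, 11/3, 0, -469/60, 0, 54431/2520, 0, -801991/12096, …
ICs: h(0) = 0, h′(0) = -2, h′′(0) = 0, h′′′(0) = 22.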